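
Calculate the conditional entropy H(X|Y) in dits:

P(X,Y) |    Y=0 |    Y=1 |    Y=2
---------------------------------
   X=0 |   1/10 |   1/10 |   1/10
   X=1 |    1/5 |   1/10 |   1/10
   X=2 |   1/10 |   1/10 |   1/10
0.4669 dits

Using the chain rule: H(X|Y) = H(X,Y) - H(Y)

First, compute H(X,Y) = 0.9398 dits

Marginal P(Y) = (2/5, 3/10, 3/10)
H(Y) = 0.4729 dits

H(X|Y) = H(X,Y) - H(Y) = 0.9398 - 0.4729 = 0.4669 dits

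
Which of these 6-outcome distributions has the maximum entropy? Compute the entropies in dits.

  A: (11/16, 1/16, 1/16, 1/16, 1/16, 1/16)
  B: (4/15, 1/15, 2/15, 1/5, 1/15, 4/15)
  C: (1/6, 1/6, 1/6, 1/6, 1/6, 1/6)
C

For a discrete distribution over n outcomes, entropy is maximized by the uniform distribution.

Computing entropies:
H(A) = 0.4882 dits
H(B) = 0.7194 dits
H(C) = 0.7782 dits

The uniform distribution (where all probabilities equal 1/6) achieves the maximum entropy of log_10(6) = 0.7782 dits.

Distribution C has the highest entropy.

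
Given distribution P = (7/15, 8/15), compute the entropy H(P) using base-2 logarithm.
0.9968 bits

Shannon entropy is H(X) = -Σ p(x) log p(x).

For P = (7/15, 8/15):
H = -7/15 × log_2(7/15) -8/15 × log_2(8/15)
H = 0.9968 bits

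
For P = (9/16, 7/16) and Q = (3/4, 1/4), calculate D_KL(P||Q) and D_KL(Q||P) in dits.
D_KL(P||Q) = 0.0361, D_KL(Q||P) = 0.0329

KL divergence is not symmetric: D_KL(P||Q) ≠ D_KL(Q||P) in general.

D_KL(P||Q) = 0.0361 dits
D_KL(Q||P) = 0.0329 dits

No, they are not equal!

This asymmetry is why KL divergence is not a true distance metric.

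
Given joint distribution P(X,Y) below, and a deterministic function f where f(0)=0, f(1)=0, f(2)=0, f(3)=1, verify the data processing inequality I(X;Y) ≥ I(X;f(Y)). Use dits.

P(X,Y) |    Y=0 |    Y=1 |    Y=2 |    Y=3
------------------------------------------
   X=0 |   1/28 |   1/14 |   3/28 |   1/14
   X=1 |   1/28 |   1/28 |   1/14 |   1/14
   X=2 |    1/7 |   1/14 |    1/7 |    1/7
I(X;Y) = 0.0097, I(X;f(Y)) = 0.0009, inequality holds: 0.0097 ≥ 0.0009

Data Processing Inequality: For any Markov chain X → Y → Z, we have I(X;Y) ≥ I(X;Z).

Here Z = f(Y) is a deterministic function of Y, forming X → Y → Z.

Original I(X;Y) = 0.0097 dits

After applying f:
P(X,Z) where Z=f(Y):
- P(X,Z=0) = P(X,Y=0) + P(X,Y=1) + P(X,Y=2)
- P(X,Z=1) = P(X,Y=3)

I(X;Z) = I(X;f(Y)) = 0.0009 dits

Verification: 0.0097 ≥ 0.0009 ✓

Information cannot be created by processing; the function f can only lose information about X.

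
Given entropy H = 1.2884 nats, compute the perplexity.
3.6270

Perplexity is e^H (or exp(H) for natural log).

H = 1.2884 nats
Perplexity = e^1.2884 = 3.6270

Interpretation: The model's uncertainty is equivalent to choosing uniformly among 3.6 options.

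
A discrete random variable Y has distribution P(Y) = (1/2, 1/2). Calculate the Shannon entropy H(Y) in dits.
0.3010 dits

Shannon entropy is H(X) = -Σ p(x) log p(x).

For P = (1/2, 1/2):
H = -1/2 × log_10(1/2) -1/2 × log_10(1/2)
H = 0.3010 dits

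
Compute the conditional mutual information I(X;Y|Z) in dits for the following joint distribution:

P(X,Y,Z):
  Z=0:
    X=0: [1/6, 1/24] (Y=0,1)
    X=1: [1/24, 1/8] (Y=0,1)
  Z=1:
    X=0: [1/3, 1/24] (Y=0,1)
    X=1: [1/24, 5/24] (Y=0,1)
0.1028 dits

Conditional mutual information: I(X;Y|Z) = H(X|Z) + H(Y|Z) - H(X,Y|Z)

H(Z) = 0.2873
H(X,Z) = 0.5819 → H(X|Z) = 0.2946
H(Y,Z) = 0.5819 → H(Y|Z) = 0.2946
H(X,Y,Z) = 0.7736 → H(X,Y|Z) = 0.4863

I(X;Y|Z) = 0.2946 + 0.2946 - 0.4863 = 0.1028 dits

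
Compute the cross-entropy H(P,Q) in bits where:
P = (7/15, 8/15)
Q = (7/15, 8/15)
0.9968 bits

Cross-entropy: H(P,Q) = -Σ p(x) log q(x)

Alternatively: H(P,Q) = H(P) + D_KL(P||Q)
H(P) = 0.9968 bits
D_KL(P||Q) = 0.0000 bits

H(P,Q) = 0.9968 + 0.0000 = 0.9968 bits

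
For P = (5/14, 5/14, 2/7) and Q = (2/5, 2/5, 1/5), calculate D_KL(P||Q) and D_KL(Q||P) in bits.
D_KL(P||Q) = 0.0302, D_KL(Q||P) = 0.0279

KL divergence is not symmetric: D_KL(P||Q) ≠ D_KL(Q||P) in general.

D_KL(P||Q) = 0.0302 bits
D_KL(Q||P) = 0.0279 bits

No, they are not equal!

This asymmetry is why KL divergence is not a true distance metric.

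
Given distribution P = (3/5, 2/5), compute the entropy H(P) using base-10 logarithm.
0.2923 dits

Shannon entropy is H(X) = -Σ p(x) log p(x).

For P = (3/5, 2/5):
H = -3/5 × log_10(3/5) -2/5 × log_10(2/5)
H = 0.2923 dits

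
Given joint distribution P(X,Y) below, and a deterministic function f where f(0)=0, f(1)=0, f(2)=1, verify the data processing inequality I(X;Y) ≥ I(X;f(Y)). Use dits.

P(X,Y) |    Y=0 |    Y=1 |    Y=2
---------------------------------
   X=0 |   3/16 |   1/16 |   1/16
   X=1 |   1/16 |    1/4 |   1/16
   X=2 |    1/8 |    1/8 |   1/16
I(X;Y) = 0.0397, I(X;f(Y)) = 0.0004, inequality holds: 0.0397 ≥ 0.0004

Data Processing Inequality: For any Markov chain X → Y → Z, we have I(X;Y) ≥ I(X;Z).

Here Z = f(Y) is a deterministic function of Y, forming X → Y → Z.

Original I(X;Y) = 0.0397 dits

After applying f:
P(X,Z) where Z=f(Y):
- P(X,Z=0) = P(X,Y=0) + P(X,Y=1)
- P(X,Z=1) = P(X,Y=2)

I(X;Z) = I(X;f(Y)) = 0.0004 dits

Verification: 0.0397 ≥ 0.0004 ✓

Information cannot be created by processing; the function f can only lose information about X.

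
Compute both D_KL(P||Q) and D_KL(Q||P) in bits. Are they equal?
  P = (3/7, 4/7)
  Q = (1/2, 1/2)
D_KL(P||Q) = 0.0148, D_KL(Q||P) = 0.0149

KL divergence is not symmetric: D_KL(P||Q) ≠ D_KL(Q||P) in general.

D_KL(P||Q) = 0.0148 bits
D_KL(Q||P) = 0.0149 bits

No, they are not equal!

This asymmetry is why KL divergence is not a true distance metric.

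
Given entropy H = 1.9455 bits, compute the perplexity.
3.8517

Perplexity is 2^H (or exp(H) for natural log).

H = 1.9455 bits
Perplexity = 2^1.9455 = 3.8517

Interpretation: The model's uncertainty is equivalent to choosing uniformly among 3.9 options.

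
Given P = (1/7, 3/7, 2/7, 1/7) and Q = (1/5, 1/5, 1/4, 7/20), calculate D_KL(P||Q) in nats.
0.1887 nats

KL divergence: D_KL(P||Q) = Σ p(x) log(p(x)/q(x))

Computing term by term:
  x=0: 1/7 × log_e[(1/7)/(1/5)] = 1/7 × -0.3365 = -0.0481
  x=1: 3/7 × log_e[(3/7)/(1/5)] = 3/7 × 0.7621 = 0.3266
  x=2: 2/7 × log_e[(2/7)/(1/4)] = 2/7 × 0.1335 = 0.0382
  x=3: 1/7 × log_e[(1/7)/(7/20)] = 1/7 × -0.8961 = -0.1280

D_KL(P||Q) = 0.1887 nats

Note: KL divergence is always non-negative and equals 0 iff P = Q.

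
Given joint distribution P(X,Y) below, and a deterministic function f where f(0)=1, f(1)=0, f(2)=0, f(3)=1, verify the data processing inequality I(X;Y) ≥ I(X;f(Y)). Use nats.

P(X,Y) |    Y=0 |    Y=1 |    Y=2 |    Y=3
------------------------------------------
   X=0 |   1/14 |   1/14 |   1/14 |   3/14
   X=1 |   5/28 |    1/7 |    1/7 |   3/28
I(X;Y) = 0.0560, I(X;f(Y)) = 0.0140, inequality holds: 0.0560 ≥ 0.0140

Data Processing Inequality: For any Markov chain X → Y → Z, we have I(X;Y) ≥ I(X;Z).

Here Z = f(Y) is a deterministic function of Y, forming X → Y → Z.

Original I(X;Y) = 0.0560 nats

After applying f:
P(X,Z) where Z=f(Y):
- P(X,Z=0) = P(X,Y=1) + P(X,Y=2)
- P(X,Z=1) = P(X,Y=0) + P(X,Y=3)

I(X;Z) = I(X;f(Y)) = 0.0140 nats

Verification: 0.0560 ≥ 0.0140 ✓

Information cannot be created by processing; the function f can only lose information about X.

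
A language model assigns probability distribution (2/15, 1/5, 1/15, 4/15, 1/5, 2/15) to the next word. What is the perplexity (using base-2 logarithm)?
5.5516

Perplexity is 2^H (or exp(H) for natural log).

First, H = -Σ p log p = 2.4729 bits
Perplexity = 2^2.4729 = 5.5516

Interpretation: The model's uncertainty is equivalent to choosing uniformly among 5.6 options.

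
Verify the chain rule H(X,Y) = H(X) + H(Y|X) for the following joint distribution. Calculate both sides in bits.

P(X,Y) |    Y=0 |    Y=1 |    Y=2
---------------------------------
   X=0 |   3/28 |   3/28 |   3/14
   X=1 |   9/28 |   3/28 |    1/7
H(X,Y) = 2.4394, H(X) = 0.9852, H(Y|X) = 1.4541 (all in bits)

Chain rule: H(X,Y) = H(X) + H(Y|X)

Left side — joint entropy directly:
H(X,Y) = -Σ p(x,y) log p(x,y) = 2.4394 bits

Right side — compute H(Y|X) from the conditional distributions:
P(X) = (3/7, 4/7), so H(X) = 0.9852 bits
H(Y|X) = Σ_x P(X=x) · H(Y|X=x):
  P(Y|X=0) = (1/4, 1/4, 1/2), H(Y|X=0) = 1.5000, weight P(X=0) = 3/7
  P(Y|X=1) = (9/16, 3/16, 1/4), H(Y|X=1) = 1.4197, weight P(X=1) = 4/7
H(Y|X) = 1.4541 bits

H(X) + H(Y|X) = 0.9852 + 1.4541 = 2.4394 bits

Both sides equal 2.4394 bits. ✓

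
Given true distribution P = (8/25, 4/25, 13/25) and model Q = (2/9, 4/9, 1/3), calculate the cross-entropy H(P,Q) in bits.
1.7057 bits

Cross-entropy: H(P,Q) = -Σ p(x) log q(x)

Alternatively: H(P,Q) = H(P) + D_KL(P||Q)
H(P) = 1.4396 bits
D_KL(P||Q) = 0.2661 bits

H(P,Q) = 1.4396 + 0.2661 = 1.7057 bits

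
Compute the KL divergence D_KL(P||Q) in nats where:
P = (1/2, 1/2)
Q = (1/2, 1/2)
0.0000 nats

KL divergence: D_KL(P||Q) = Σ p(x) log(p(x)/q(x))

Computing term by term:
  x=0: 1/2 × log_e[(1/2)/(1/2)] = 1/2 × 0.0000 = 0.0000
  x=1: 1/2 × log_e[(1/2)/(1/2)] = 1/2 × 0.0000 = 0.0000

D_KL(P||Q) = 0.0000 nats

Note: KL divergence is always non-negative and equals 0 iff P = Q.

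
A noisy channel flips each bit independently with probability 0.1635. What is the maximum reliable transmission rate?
0.3574 bits

For a binary symmetric channel (BSC) with error probability p:
Capacity C = 1 - H(p) bits per symbol

where H(p) = -p log₂(p) - (1-p) log₂(1-p) is the binary entropy function.

H(0.1635) = 0.6426 bits
C = 1 - 0.6426 = 0.3574 bits per symbol

This means we can reliably transmit up to 0.3574 bits of information per channel use.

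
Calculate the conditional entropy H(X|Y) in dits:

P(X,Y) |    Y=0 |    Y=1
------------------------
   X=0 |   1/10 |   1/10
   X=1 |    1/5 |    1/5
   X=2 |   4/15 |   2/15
0.4522 dits

Using the chain rule: H(X|Y) = H(X,Y) - H(Y)

First, compute H(X,Y) = 0.7493 dits

Marginal P(Y) = (17/30, 13/30)
H(Y) = 0.2972 dits

H(X|Y) = H(X,Y) - H(Y) = 0.7493 - 0.2972 = 0.4522 dits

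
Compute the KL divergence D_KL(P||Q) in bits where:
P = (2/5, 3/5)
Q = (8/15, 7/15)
0.0515 bits

KL divergence: D_KL(P||Q) = Σ p(x) log(p(x)/q(x))

Computing term by term:
  x=0: 2/5 × log_2[(2/5)/(8/15)] = 2/5 × -0.4150 = -0.1660
  x=1: 3/5 × log_2[(3/5)/(7/15)] = 3/5 × 0.3626 = 0.2175

D_KL(P||Q) = 0.0515 bits

Note: KL divergence is always non-negative and equals 0 iff P = Q.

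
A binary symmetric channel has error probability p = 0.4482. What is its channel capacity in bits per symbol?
0.0078 bits

For a binary symmetric channel (BSC) with error probability p:
Capacity C = 1 - H(p) bits per symbol

where H(p) = -p log₂(p) - (1-p) log₂(1-p) is the binary entropy function.

H(0.4482) = 0.9922 bits
C = 1 - 0.9922 = 0.0078 bits per symbol

This means we can reliably transmit up to 0.0078 bits of information per channel use.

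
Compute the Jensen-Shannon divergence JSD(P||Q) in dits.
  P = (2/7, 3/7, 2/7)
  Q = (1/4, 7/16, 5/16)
0.0004 dits

Jensen-Shannon divergence is:
JSD(P||Q) = 0.5 × D_KL(P||M) + 0.5 × D_KL(Q||M)
where M = 0.5 × (P + Q) is the mixture distribution.

M = 0.5 × (2/7, 3/7, 2/7) + 0.5 × (1/4, 7/16, 5/16) = (0.267857, 0.433036, 0.299107)

D_KL(P||M) = 0.0004 dits
D_KL(Q||M) = 0.0004 dits

JSD(P||Q) = 0.5 × 0.0004 + 0.5 × 0.0004 = 0.0004 dits

Unlike KL divergence, JSD is symmetric and bounded: 0 ≤ JSD ≤ log(2).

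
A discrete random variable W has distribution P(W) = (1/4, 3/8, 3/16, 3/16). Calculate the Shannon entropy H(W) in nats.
1.3421 nats

Shannon entropy is H(X) = -Σ p(x) log p(x).

For P = (1/4, 3/8, 3/16, 3/16):
H = -1/4 × log_e(1/4) -3/8 × log_e(3/8) -3/16 × log_e(3/16) -3/16 × log_e(3/16)
H = 1.3421 nats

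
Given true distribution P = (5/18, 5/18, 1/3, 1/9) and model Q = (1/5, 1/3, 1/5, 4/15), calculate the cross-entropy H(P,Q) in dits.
0.6235 dits

Cross-entropy: H(P,Q) = -Σ p(x) log q(x)

Alternatively: H(P,Q) = H(P) + D_KL(P||Q)
H(P) = 0.5741 dits
D_KL(P||Q) = 0.0493 dits

H(P,Q) = 0.5741 + 0.0493 = 0.6235 dits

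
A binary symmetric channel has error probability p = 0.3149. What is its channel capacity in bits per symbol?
0.1013 bits

For a binary symmetric channel (BSC) with error probability p:
Capacity C = 1 - H(p) bits per symbol

where H(p) = -p log₂(p) - (1-p) log₂(1-p) is the binary entropy function.

H(0.3149) = 0.8987 bits
C = 1 - 0.8987 = 0.1013 bits per symbol

This means we can reliably transmit up to 0.1013 bits of information per channel use.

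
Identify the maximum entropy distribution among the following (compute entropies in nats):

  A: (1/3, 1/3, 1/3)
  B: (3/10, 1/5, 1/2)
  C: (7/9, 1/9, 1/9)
A

For a discrete distribution over n outcomes, entropy is maximized by the uniform distribution.

Computing entropies:
H(A) = 1.0986 nats
H(B) = 1.0297 nats
H(C) = 0.6837 nats

The uniform distribution (where all probabilities equal 1/3) achieves the maximum entropy of log_e(3) = 1.0986 nats.

Distribution A has the highest entropy.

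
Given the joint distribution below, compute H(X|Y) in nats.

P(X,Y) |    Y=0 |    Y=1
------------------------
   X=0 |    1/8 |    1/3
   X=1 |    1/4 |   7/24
0.6705 nats

Using the chain rule: H(X|Y) = H(X,Y) - H(Y)

First, compute H(X,Y) = 1.3321 nats

Marginal P(Y) = (3/8, 5/8)
H(Y) = 0.6616 nats

H(X|Y) = H(X,Y) - H(Y) = 1.3321 - 0.6616 = 0.6705 nats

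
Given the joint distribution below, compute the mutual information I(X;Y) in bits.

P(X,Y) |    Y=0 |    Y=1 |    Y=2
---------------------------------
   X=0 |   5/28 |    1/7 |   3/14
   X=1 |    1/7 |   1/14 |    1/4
0.0187 bits

Mutual information: I(X;Y) = H(X) + H(Y) - H(X,Y)

Marginals:
P(X) = (15/28, 13/28), H(X) = 0.9963 bits
P(Y) = (9/28, 3/14, 13/28), H(Y) = 1.5165 bits

Joint entropy: H(X,Y) = 2.4941 bits

I(X;Y) = 0.9963 + 1.5165 - 2.4941 = 0.0187 bits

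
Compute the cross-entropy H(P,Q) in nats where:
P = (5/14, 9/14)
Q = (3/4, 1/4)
0.9939 nats

Cross-entropy: H(P,Q) = -Σ p(x) log q(x)

Alternatively: H(P,Q) = H(P) + D_KL(P||Q)
H(P) = 0.6518 nats
D_KL(P||Q) = 0.3422 nats

H(P,Q) = 0.6518 + 0.3422 = 0.9939 nats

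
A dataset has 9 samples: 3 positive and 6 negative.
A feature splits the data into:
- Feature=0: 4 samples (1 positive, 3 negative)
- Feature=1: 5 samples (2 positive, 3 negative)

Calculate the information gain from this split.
0.0183 bits

Information Gain = H(Y) - H(Y|Feature)

Before split:
P(positive) = 3/9 = 0.3333
H(Y) = 0.9183 bits

After split:
Feature=0: H = 0.8113 bits (weight = 4/9)
Feature=1: H = 0.9710 bits (weight = 5/9)
H(Y|Feature) = (4/9)×0.8113 + (5/9)×0.9710 = 0.9000 bits

Information Gain = 0.9183 - 0.9000 = 0.0183 bits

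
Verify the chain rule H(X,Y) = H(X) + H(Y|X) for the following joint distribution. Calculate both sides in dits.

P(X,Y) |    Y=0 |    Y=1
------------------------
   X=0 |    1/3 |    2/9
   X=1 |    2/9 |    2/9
H(X,Y) = 0.5945, H(X) = 0.2983, H(Y|X) = 0.2962 (all in dits)

Chain rule: H(X,Y) = H(X) + H(Y|X)

Left side — joint entropy directly:
H(X,Y) = -Σ p(x,y) log p(x,y) = 0.5945 dits

Right side — compute H(Y|X) from the conditional distributions:
P(X) = (5/9, 4/9), so H(X) = 0.2983 dits
H(Y|X) = Σ_x P(X=x) · H(Y|X=x):
  P(Y|X=0) = (3/5, 2/5), H(Y|X=0) = 0.2923, weight P(X=0) = 5/9
  P(Y|X=1) = (1/2, 1/2), H(Y|X=1) = 0.3010, weight P(X=1) = 4/9
H(Y|X) = 0.2962 dits

H(X) + H(Y|X) = 0.2983 + 0.2962 = 0.5945 dits

Both sides equal 0.5945 dits. ✓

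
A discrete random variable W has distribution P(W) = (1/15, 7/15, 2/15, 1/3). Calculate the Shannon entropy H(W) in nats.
1.1711 nats

Shannon entropy is H(X) = -Σ p(x) log p(x).

For P = (1/15, 7/15, 2/15, 1/3):
H = -1/15 × log_e(1/15) -7/15 × log_e(7/15) -2/15 × log_e(2/15) -1/3 × log_e(1/3)
H = 1.1711 nats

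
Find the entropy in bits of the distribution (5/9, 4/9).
0.9911 bits

Shannon entropy is H(X) = -Σ p(x) log p(x).

For P = (5/9, 4/9):
H = -5/9 × log_2(5/9) -4/9 × log_2(4/9)
H = 0.9911 bits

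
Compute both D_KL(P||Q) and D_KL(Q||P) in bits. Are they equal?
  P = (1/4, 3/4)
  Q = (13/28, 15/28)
D_KL(P||Q) = 0.1408, D_KL(Q||P) = 0.1546

KL divergence is not symmetric: D_KL(P||Q) ≠ D_KL(Q||P) in general.

D_KL(P||Q) = 0.1408 bits
D_KL(Q||P) = 0.1546 bits

No, they are not equal!

This asymmetry is why KL divergence is not a true distance metric.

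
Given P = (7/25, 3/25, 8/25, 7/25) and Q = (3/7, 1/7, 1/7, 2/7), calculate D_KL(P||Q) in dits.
0.0488 dits

KL divergence: D_KL(P||Q) = Σ p(x) log(p(x)/q(x))

Computing term by term:
  x=0: 7/25 × log_10[(7/25)/(3/7)] = 7/25 × -0.1849 = -0.0518
  x=1: 3/25 × log_10[(3/25)/(1/7)] = 3/25 × -0.0757 = -0.0091
  x=2: 8/25 × log_10[(8/25)/(1/7)] = 8/25 × 0.3502 = 0.1121
  x=3: 7/25 × log_10[(7/25)/(2/7)] = 7/25 × -0.0088 = -0.0025

D_KL(P||Q) = 0.0488 dits

Note: KL divergence is always non-negative and equals 0 iff P = Q.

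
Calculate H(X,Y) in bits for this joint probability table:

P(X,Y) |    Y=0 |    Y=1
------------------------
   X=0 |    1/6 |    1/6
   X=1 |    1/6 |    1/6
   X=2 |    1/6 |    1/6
2.5850 bits

Joint entropy is H(X,Y) = -Σ_{x,y} p(x,y) log p(x,y).

Summing over all non-zero entries:
H(X,Y) = -[1/6·log_2(1/6) + 1/6·log_2(1/6) + 1/6·log_2(1/6) + 1/6·log_2(1/6) + 1/6·log_2(1/6) + 1/6·log_2(1/6)]
H(X,Y) = 2.5850 bits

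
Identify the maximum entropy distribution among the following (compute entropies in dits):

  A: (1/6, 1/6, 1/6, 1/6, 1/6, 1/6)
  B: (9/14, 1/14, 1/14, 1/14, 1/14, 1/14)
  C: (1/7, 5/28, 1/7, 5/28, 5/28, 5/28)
A

For a discrete distribution over n outcomes, entropy is maximized by the uniform distribution.

Computing entropies:
H(A) = 0.7782 dits
H(B) = 0.5327 dits
H(C) = 0.7759 dits

The uniform distribution (where all probabilities equal 1/6) achieves the maximum entropy of log_10(6) = 0.7782 dits.

Distribution A has the highest entropy.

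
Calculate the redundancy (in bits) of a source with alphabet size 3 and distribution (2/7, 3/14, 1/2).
0.0923 bits

Redundancy measures how far a source is from maximum entropy:
R = H_max - H(X)

Maximum entropy for 3 symbols: H_max = log_2(3) = 1.5850 bits
Actual entropy: H(X) = 1.4926 bits
Redundancy: R = 1.5850 - 1.4926 = 0.0923 bits

This redundancy represents potential for compression: the source could be compressed by 0.0923 bits per symbol.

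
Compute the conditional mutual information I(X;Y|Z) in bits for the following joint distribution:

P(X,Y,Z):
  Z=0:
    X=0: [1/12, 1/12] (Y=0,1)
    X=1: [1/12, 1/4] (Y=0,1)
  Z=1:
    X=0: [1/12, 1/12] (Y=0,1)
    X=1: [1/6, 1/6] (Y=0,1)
0.0221 bits

Conditional mutual information: I(X;Y|Z) = H(X|Z) + H(Y|Z) - H(X,Y|Z)

H(Z) = 1.0000
H(X,Z) = 1.9183 → H(X|Z) = 0.9183
H(Y,Z) = 1.9591 → H(Y|Z) = 0.9591
H(X,Y,Z) = 2.8554 → H(X,Y|Z) = 1.8554

I(X;Y|Z) = 0.9183 + 0.9591 - 1.8554 = 0.0221 bits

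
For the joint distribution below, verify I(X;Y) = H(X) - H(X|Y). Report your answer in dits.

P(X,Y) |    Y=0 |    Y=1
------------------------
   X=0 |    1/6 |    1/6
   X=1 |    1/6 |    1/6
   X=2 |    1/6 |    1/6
I(X;Y) = 0.0000 dits

Mutual information has multiple equivalent forms:
- I(X;Y) = H(X) - H(X|Y)
- I(X;Y) = H(Y) - H(Y|X)
- I(X;Y) = H(X) + H(Y) - H(X,Y)

Computing all quantities:
H(X) = 0.4771, H(Y) = 0.3010, H(X,Y) = 0.7782
H(X|Y) = 0.4771, H(Y|X) = 0.3010

Verification:
H(X) - H(X|Y) = 0.4771 - 0.4771 = 0.0000
H(Y) - H(Y|X) = 0.3010 - 0.3010 = 0.0000
H(X) + H(Y) - H(X,Y) = 0.4771 + 0.3010 - 0.7782 = 0.0000

All forms give I(X;Y) = 0.0000 dits. ✓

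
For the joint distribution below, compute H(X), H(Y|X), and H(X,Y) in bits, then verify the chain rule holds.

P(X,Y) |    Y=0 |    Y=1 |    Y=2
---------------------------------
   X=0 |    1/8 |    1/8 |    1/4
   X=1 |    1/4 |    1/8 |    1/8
H(X,Y) = 2.5000, H(X) = 1.0000, H(Y|X) = 1.5000 (all in bits)

Chain rule: H(X,Y) = H(X) + H(Y|X)

Left side — joint entropy directly:
H(X,Y) = -Σ p(x,y) log p(x,y) = 2.5000 bits

Right side — compute H(Y|X) from the conditional distributions:
P(X) = (1/2, 1/2), so H(X) = 1.0000 bits
H(Y|X) = Σ_x P(X=x) · H(Y|X=x):
  P(Y|X=0) = (1/4, 1/4, 1/2), H(Y|X=0) = 1.5000, weight P(X=0) = 1/2
  P(Y|X=1) = (1/2, 1/4, 1/4), H(Y|X=1) = 1.5000, weight P(X=1) = 1/2
H(Y|X) = 1.5000 bits

H(X) + H(Y|X) = 1.0000 + 1.5000 = 2.5000 bits

Both sides equal 2.5000 bits. ✓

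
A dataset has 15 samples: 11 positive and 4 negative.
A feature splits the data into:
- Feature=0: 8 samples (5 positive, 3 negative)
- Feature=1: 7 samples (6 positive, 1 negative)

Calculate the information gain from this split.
0.0515 bits

Information Gain = H(Y) - H(Y|Feature)

Before split:
P(positive) = 11/15 = 0.7333
H(Y) = 0.8366 bits

After split:
Feature=0: H = 0.9544 bits (weight = 8/15)
Feature=1: H = 0.5917 bits (weight = 7/15)
H(Y|Feature) = (8/15)×0.9544 + (7/15)×0.5917 = 0.7851 bits

Information Gain = 0.8366 - 0.7851 = 0.0515 bits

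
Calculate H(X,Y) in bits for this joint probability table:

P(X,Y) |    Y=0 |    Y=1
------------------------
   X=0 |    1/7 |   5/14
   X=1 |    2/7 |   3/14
1.9242 bits

Joint entropy is H(X,Y) = -Σ_{x,y} p(x,y) log p(x,y).

Summing over all non-zero entries:
H(X,Y) = -[1/7·log_2(1/7) + 5/14·log_2(5/14) + 2/7·log_2(2/7) + 3/14·log_2(3/14)]
H(X,Y) = 1.9242 bits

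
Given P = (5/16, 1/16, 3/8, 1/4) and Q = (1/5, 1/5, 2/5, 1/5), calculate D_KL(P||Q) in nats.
0.0984 nats

KL divergence: D_KL(P||Q) = Σ p(x) log(p(x)/q(x))

Computing term by term:
  x=0: 5/16 × log_e[(5/16)/(1/5)] = 5/16 × 0.4463 = 0.1395
  x=1: 1/16 × log_e[(1/16)/(1/5)] = 1/16 × -1.1632 = -0.0727
  x=2: 3/8 × log_e[(3/8)/(2/5)] = 3/8 × -0.0645 = -0.0242
  x=3: 1/4 × log_e[(1/4)/(1/5)] = 1/4 × 0.2231 = 0.0558

D_KL(P||Q) = 0.0984 nats

Note: KL divergence is always non-negative and equals 0 iff P = Q.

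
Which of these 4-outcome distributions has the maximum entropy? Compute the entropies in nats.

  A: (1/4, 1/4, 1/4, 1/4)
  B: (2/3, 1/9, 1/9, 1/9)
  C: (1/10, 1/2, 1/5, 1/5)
A

For a discrete distribution over n outcomes, entropy is maximized by the uniform distribution.

Computing entropies:
H(A) = 1.3863 nats
H(B) = 1.0027 nats
H(C) = 1.2206 nats

The uniform distribution (where all probabilities equal 1/4) achieves the maximum entropy of log_e(4) = 1.3863 nats.

Distribution A has the highest entropy.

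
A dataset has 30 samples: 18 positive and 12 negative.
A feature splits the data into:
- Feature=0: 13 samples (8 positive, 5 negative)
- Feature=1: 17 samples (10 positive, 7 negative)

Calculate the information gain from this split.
0.0005 bits

Information Gain = H(Y) - H(Y|Feature)

Before split:
P(positive) = 18/30 = 0.6000
H(Y) = 0.9710 bits

After split:
Feature=0: H = 0.9612 bits (weight = 13/30)
Feature=1: H = 0.9774 bits (weight = 17/30)
H(Y|Feature) = (13/30)×0.9612 + (17/30)×0.9774 = 0.9704 bits

Information Gain = 0.9710 - 0.9704 = 0.0005 bits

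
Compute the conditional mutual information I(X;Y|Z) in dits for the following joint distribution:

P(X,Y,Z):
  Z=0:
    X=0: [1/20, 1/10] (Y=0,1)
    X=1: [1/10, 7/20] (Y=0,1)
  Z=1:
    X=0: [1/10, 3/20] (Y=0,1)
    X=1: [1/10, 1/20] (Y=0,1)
0.0074 dits

Conditional mutual information: I(X;Y|Z) = H(X|Z) + H(Y|Z) - H(X,Y|Z)

H(Z) = 0.2923
H(X,Z) = 0.5537 → H(X|Z) = 0.2615
H(Y,Z) = 0.5592 → H(Y|Z) = 0.2669
H(X,Y,Z) = 0.8133 → H(X,Y|Z) = 0.5210

I(X;Y|Z) = 0.2615 + 0.2669 - 0.5210 = 0.0074 dits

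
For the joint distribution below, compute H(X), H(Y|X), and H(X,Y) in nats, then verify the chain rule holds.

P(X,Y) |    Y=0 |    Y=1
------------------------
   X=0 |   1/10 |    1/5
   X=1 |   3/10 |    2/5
H(X,Y) = 1.2799, H(X) = 0.6109, H(Y|X) = 0.6690 (all in nats)

Chain rule: H(X,Y) = H(X) + H(Y|X)

Left side — joint entropy directly:
H(X,Y) = -Σ p(x,y) log p(x,y) = 1.2799 nats

Right side — compute H(Y|X) from the conditional distributions:
P(X) = (3/10, 7/10), so H(X) = 0.6109 nats
H(Y|X) = Σ_x P(X=x) · H(Y|X=x):
  P(Y|X=0) = (1/3, 2/3), H(Y|X=0) = 0.6365, weight P(X=0) = 3/10
  P(Y|X=1) = (3/7, 4/7), H(Y|X=1) = 0.6829, weight P(X=1) = 7/10
H(Y|X) = 0.6690 nats

H(X) + H(Y|X) = 0.6109 + 0.6690 = 1.2799 nats

Both sides equal 1.2799 nats. ✓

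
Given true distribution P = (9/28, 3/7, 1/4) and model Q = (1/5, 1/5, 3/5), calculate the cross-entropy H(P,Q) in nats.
1.3348 nats

Cross-entropy: H(P,Q) = -Σ p(x) log q(x)

Alternatively: H(P,Q) = H(P) + D_KL(P||Q)
H(P) = 1.0745 nats
D_KL(P||Q) = 0.2603 nats

H(P,Q) = 1.0745 + 0.2603 = 1.3348 nats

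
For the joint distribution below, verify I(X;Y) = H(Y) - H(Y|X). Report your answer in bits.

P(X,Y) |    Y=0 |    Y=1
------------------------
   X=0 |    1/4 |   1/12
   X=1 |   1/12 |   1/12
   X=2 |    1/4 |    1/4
I(X;Y) = 0.0428 bits

Mutual information has multiple equivalent forms:
- I(X;Y) = H(X) - H(X|Y)
- I(X;Y) = H(Y) - H(Y|X)
- I(X;Y) = H(X) + H(Y) - H(X,Y)

Computing all quantities:
H(X) = 1.4591, H(Y) = 0.9799, H(X,Y) = 2.3962
H(X|Y) = 1.4164, H(Y|X) = 0.9371

Verification:
H(X) - H(X|Y) = 1.4591 - 1.4164 = 0.0428
H(Y) - H(Y|X) = 0.9799 - 0.9371 = 0.0428
H(X) + H(Y) - H(X,Y) = 1.4591 + 0.9799 - 2.3962 = 0.0428

All forms give I(X;Y) = 0.0428 bits. ✓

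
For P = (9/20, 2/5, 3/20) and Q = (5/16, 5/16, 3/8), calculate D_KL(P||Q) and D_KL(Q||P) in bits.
D_KL(P||Q) = 0.1809, D_KL(Q||P) = 0.2200

KL divergence is not symmetric: D_KL(P||Q) ≠ D_KL(Q||P) in general.

D_KL(P||Q) = 0.1809 bits
D_KL(Q||P) = 0.2200 bits

No, they are not equal!

This asymmetry is why KL divergence is not a true distance metric.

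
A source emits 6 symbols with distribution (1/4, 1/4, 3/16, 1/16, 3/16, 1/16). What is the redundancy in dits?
0.0540 dits

Redundancy measures how far a source is from maximum entropy:
R = H_max - H(X)

Maximum entropy for 6 symbols: H_max = log_10(6) = 0.7782 dits
Actual entropy: H(X) = 0.7242 dits
Redundancy: R = 0.7782 - 0.7242 = 0.0540 dits

This redundancy represents potential for compression: the source could be compressed by 0.0540 dits per symbol.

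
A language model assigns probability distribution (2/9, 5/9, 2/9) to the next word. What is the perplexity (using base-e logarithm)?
2.7048

Perplexity is e^H (or exp(H) for natural log).

First, H = -Σ p log p = 0.9950 nats
Perplexity = e^0.9950 = 2.7048

Interpretation: The model's uncertainty is equivalent to choosing uniformly among 2.7 options.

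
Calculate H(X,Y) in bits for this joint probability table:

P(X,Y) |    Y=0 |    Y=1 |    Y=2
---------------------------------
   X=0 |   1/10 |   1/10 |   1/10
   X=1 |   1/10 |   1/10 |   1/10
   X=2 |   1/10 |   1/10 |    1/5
3.1219 bits

Joint entropy is H(X,Y) = -Σ_{x,y} p(x,y) log p(x,y).

Summing over all non-zero entries:
H(X,Y) = -[1/10·log_2(1/10) + 1/10·log_2(1/10) + 1/10·log_2(1/10) + 1/10·log_2(1/10) + 1/10·log_2(1/10) + 1/10·log_2(1/10) + 1/10·log_2(1/10) + 1/10·log_2(1/10) + 1/5·log_2(1/5)]
H(X,Y) = 3.1219 bits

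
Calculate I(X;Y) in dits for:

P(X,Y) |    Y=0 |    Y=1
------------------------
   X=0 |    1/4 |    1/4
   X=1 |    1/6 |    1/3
0.0062 dits

Mutual information: I(X;Y) = H(X) + H(Y) - H(X,Y)

Marginals:
P(X) = (1/2, 1/2), H(X) = 0.3010 dits
P(Y) = (5/12, 7/12), H(Y) = 0.2950 dits

Joint entropy: H(X,Y) = 0.5898 dits

I(X;Y) = 0.3010 + 0.2950 - 0.5898 = 0.0062 dits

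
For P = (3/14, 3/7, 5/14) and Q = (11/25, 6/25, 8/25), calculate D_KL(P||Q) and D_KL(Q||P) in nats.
D_KL(P||Q) = 0.1335, D_KL(Q||P) = 0.1423

KL divergence is not symmetric: D_KL(P||Q) ≠ D_KL(Q||P) in general.

D_KL(P||Q) = 0.1335 nats
D_KL(Q||P) = 0.1423 nats

No, they are not equal!

This asymmetry is why KL divergence is not a true distance metric.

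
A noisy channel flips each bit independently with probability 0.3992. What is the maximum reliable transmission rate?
0.0295 bits

For a binary symmetric channel (BSC) with error probability p:
Capacity C = 1 - H(p) bits per symbol

where H(p) = -p log₂(p) - (1-p) log₂(1-p) is the binary entropy function.

H(0.3992) = 0.9705 bits
C = 1 - 0.9705 = 0.0295 bits per symbol

This means we can reliably transmit up to 0.0295 bits of information per channel use.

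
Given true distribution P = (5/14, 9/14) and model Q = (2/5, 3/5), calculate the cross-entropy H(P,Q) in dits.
0.2847 dits

Cross-entropy: H(P,Q) = -Σ p(x) log q(x)

Alternatively: H(P,Q) = H(P) + D_KL(P||Q)
H(P) = 0.2831 dits
D_KL(P||Q) = 0.0017 dits

H(P,Q) = 0.2831 + 0.0017 = 0.2847 dits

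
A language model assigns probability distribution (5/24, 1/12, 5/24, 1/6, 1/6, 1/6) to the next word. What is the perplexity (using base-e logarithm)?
5.7924

Perplexity is e^H (or exp(H) for natural log).

First, H = -Σ p log p = 1.7565 nats
Perplexity = e^1.7565 = 5.7924

Interpretation: The model's uncertainty is equivalent to choosing uniformly among 5.8 options.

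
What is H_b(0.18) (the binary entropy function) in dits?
0.2047 dits

The binary entropy function is:
H(p) = -p log(p) - (1-p) log(1-p)

H(0.18) = -0.18 × log_10(0.18) - 0.82 × log_10(0.82)
H(0.18) = 0.2047 dits

Note: Binary entropy is maximized at p=0.5 (H=1 bit) and minimized at p=0 or p=1 (H=0).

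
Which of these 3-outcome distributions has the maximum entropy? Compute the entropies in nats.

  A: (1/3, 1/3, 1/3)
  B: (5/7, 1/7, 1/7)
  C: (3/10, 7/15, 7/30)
A

For a discrete distribution over n outcomes, entropy is maximized by the uniform distribution.

Computing entropies:
H(A) = 1.0986 nats
H(B) = 0.7963 nats
H(C) = 1.0564 nats

The uniform distribution (where all probabilities equal 1/3) achieves the maximum entropy of log_e(3) = 1.0986 nats.

Distribution A has the highest entropy.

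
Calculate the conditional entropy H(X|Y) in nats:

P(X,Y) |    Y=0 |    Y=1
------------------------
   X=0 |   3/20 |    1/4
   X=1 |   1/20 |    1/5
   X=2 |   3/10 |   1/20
0.9206 nats

Using the chain rule: H(X|Y) = H(X,Y) - H(Y)

First, compute H(X,Y) = 1.6138 nats

Marginal P(Y) = (1/2, 1/2)
H(Y) = 0.6931 nats

H(X|Y) = H(X,Y) - H(Y) = 1.6138 - 0.6931 = 0.9206 nats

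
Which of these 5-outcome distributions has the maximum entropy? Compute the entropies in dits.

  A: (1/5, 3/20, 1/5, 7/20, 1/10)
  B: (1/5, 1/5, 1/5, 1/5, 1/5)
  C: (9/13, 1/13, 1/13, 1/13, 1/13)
B

For a discrete distribution over n outcomes, entropy is maximized by the uniform distribution.

Computing entropies:
H(A) = 0.6628 dits
H(B) = 0.6990 dits
H(C) = 0.4533 dits

The uniform distribution (where all probabilities equal 1/5) achieves the maximum entropy of log_10(5) = 0.6990 dits.

Distribution B has the highest entropy.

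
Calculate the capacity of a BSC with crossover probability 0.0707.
0.6315 bits

For a binary symmetric channel (BSC) with error probability p:
Capacity C = 1 - H(p) bits per symbol

where H(p) = -p log₂(p) - (1-p) log₂(1-p) is the binary entropy function.

H(0.0707) = 0.3685 bits
C = 1 - 0.3685 = 0.6315 bits per symbol

This means we can reliably transmit up to 0.6315 bits of information per channel use.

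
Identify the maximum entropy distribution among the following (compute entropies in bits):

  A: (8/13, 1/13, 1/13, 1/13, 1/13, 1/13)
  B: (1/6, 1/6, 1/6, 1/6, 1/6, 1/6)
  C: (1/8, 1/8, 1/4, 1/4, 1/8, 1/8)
B

For a discrete distribution over n outcomes, entropy is maximized by the uniform distribution.

Computing entropies:
H(A) = 1.8543 bits
H(B) = 2.5850 bits
H(C) = 2.5000 bits

The uniform distribution (where all probabilities equal 1/6) achieves the maximum entropy of log_2(6) = 2.5850 bits.

Distribution B has the highest entropy.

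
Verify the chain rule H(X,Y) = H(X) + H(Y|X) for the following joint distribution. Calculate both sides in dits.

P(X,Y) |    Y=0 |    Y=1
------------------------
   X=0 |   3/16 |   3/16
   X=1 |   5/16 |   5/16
H(X,Y) = 0.5883, H(X) = 0.2873, H(Y|X) = 0.3010 (all in dits)

Chain rule: H(X,Y) = H(X) + H(Y|X)

Left side — joint entropy directly:
H(X,Y) = -Σ p(x,y) log p(x,y) = 0.5883 dits

Right side — compute H(Y|X) from the conditional distributions:
P(X) = (3/8, 5/8), so H(X) = 0.2873 dits
H(Y|X) = Σ_x P(X=x) · H(Y|X=x):
  P(Y|X=0) = (1/2, 1/2), H(Y|X=0) = 0.3010, weight P(X=0) = 3/8
  P(Y|X=1) = (1/2, 1/2), H(Y|X=1) = 0.3010, weight P(X=1) = 5/8
H(Y|X) = 0.3010 dits

H(X) + H(Y|X) = 0.2873 + 0.3010 = 0.5883 dits

Both sides equal 0.5883 dits. ✓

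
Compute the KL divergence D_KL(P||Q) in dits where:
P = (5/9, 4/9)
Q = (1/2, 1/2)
0.0027 dits

KL divergence: D_KL(P||Q) = Σ p(x) log(p(x)/q(x))

Computing term by term:
  x=0: 5/9 × log_10[(5/9)/(1/2)] = 5/9 × 0.0458 = 0.0254
  x=1: 4/9 × log_10[(4/9)/(1/2)] = 4/9 × -0.0512 = -0.0227

D_KL(P||Q) = 0.0027 dits

Note: KL divergence is always non-negative and equals 0 iff P = Q.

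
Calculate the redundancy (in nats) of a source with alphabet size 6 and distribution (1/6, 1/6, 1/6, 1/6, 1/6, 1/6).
0.0000 nats

Redundancy measures how far a source is from maximum entropy:
R = H_max - H(X)

Maximum entropy for 6 symbols: H_max = log_e(6) = 1.7918 nats
Actual entropy: H(X) = 1.7918 nats
Redundancy: R = 1.7918 - 1.7918 = 0.0000 nats

This redundancy represents potential for compression: the source could be compressed by 0.0000 nats per symbol.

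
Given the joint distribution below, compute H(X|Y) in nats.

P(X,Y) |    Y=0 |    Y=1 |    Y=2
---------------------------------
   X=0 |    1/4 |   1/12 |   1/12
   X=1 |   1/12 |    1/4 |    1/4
0.5623 nats

Using the chain rule: H(X|Y) = H(X,Y) - H(Y)

First, compute H(X,Y) = 1.6609 nats

Marginal P(Y) = (1/3, 1/3, 1/3)
H(Y) = 1.0986 nats

H(X|Y) = H(X,Y) - H(Y) = 1.6609 - 1.0986 = 0.5623 nats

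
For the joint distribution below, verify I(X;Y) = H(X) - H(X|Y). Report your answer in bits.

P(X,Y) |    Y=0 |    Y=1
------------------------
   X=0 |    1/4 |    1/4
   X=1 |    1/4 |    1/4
I(X;Y) = 0.0000 bits

Mutual information has multiple equivalent forms:
- I(X;Y) = H(X) - H(X|Y)
- I(X;Y) = H(Y) - H(Y|X)
- I(X;Y) = H(X) + H(Y) - H(X,Y)

Computing all quantities:
H(X) = 1.0000, H(Y) = 1.0000, H(X,Y) = 2.0000
H(X|Y) = 1.0000, H(Y|X) = 1.0000

Verification:
H(X) - H(X|Y) = 1.0000 - 1.0000 = 0.0000
H(Y) - H(Y|X) = 1.0000 - 1.0000 = 0.0000
H(X) + H(Y) - H(X,Y) = 1.0000 + 1.0000 - 2.0000 = 0.0000

All forms give I(X;Y) = 0.0000 bits. ✓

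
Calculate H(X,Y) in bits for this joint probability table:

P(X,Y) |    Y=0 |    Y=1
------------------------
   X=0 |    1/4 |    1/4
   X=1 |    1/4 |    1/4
2.0000 bits

Joint entropy is H(X,Y) = -Σ_{x,y} p(x,y) log p(x,y).

Summing over all non-zero entries:
H(X,Y) = -[1/4·log_2(1/4) + 1/4·log_2(1/4) + 1/4·log_2(1/4) + 1/4·log_2(1/4)]
H(X,Y) = 2.0000 bits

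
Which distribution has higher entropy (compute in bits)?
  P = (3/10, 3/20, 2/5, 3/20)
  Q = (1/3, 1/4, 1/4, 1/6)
Q

Computing entropies in bits:
H(P) = 1.8710
H(Q) = 1.9591

Distribution Q has higher entropy.

Intuition: The distribution closer to uniform (more spread out) has higher entropy.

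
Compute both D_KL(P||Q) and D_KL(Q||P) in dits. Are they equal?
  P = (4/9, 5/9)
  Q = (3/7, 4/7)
D_KL(P||Q) = 0.0002, D_KL(Q||P) = 0.0002

KL divergence is not symmetric: D_KL(P||Q) ≠ D_KL(Q||P) in general.

D_KL(P||Q) = 0.0002 dits
D_KL(Q||P) = 0.0002 dits

In this case they happen to be equal (to 4 decimal places).

This asymmetry is why KL divergence is not a true distance metric.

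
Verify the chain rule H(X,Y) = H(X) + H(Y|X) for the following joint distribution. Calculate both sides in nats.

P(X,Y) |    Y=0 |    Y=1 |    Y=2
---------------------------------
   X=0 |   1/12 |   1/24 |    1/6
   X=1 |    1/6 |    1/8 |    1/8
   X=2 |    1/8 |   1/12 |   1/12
H(X,Y) = 2.1307, H(X) = 1.0835, H(Y|X) = 1.0472 (all in nats)

Chain rule: H(X,Y) = H(X) + H(Y|X)

Left side — joint entropy directly:
H(X,Y) = -Σ p(x,y) log p(x,y) = 2.1307 nats

Right side — compute H(Y|X) from the conditional distributions:
P(X) = (7/24, 5/12, 7/24), so H(X) = 1.0835 nats
H(Y|X) = Σ_x P(X=x) · H(Y|X=x):
  P(Y|X=0) = (2/7, 1/7, 4/7), H(Y|X=0) = 0.9557, weight P(X=0) = 7/24
  P(Y|X=1) = (2/5, 3/10, 3/10), H(Y|X=1) = 1.0889, weight P(X=1) = 5/12
  P(Y|X=2) = (3/7, 2/7, 2/7), H(Y|X=2) = 1.0790, weight P(X=2) = 7/24
H(Y|X) = 1.0472 nats

H(X) + H(Y|X) = 1.0835 + 1.0472 = 2.1307 nats

Both sides equal 2.1307 nats. ✓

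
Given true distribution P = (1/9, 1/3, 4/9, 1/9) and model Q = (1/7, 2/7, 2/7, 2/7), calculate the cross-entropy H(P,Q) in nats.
1.3298 nats

Cross-entropy: H(P,Q) = -Σ p(x) log q(x)

Alternatively: H(P,Q) = H(P) + D_KL(P||Q)
H(P) = 1.2149 nats
D_KL(P||Q) = 0.1149 nats

H(P,Q) = 1.2149 + 0.1149 = 1.3298 nats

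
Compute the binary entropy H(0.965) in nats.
0.1517 nats

The binary entropy function is:
H(p) = -p log(p) - (1-p) log(1-p)

H(0.965) = -0.965 × log_e(0.965) - 0.035 × log_e(0.035)
H(0.965) = 0.1517 nats

Note: Binary entropy is maximized at p=0.5 (H=1 bit) and minimized at p=0 or p=1 (H=0).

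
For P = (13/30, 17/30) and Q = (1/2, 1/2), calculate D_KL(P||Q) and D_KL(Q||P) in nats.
D_KL(P||Q) = 0.0089, D_KL(Q||P) = 0.0090

KL divergence is not symmetric: D_KL(P||Q) ≠ D_KL(Q||P) in general.

D_KL(P||Q) = 0.0089 nats
D_KL(Q||P) = 0.0090 nats

No, they are not equal!

This asymmetry is why KL divergence is not a true distance metric.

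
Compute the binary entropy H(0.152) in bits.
0.6148 bits

The binary entropy function is:
H(p) = -p log(p) - (1-p) log(1-p)

H(0.152) = -0.152 × log_2(0.152) - 0.848 × log_2(0.848)
H(0.152) = 0.6148 bits

Note: Binary entropy is maximized at p=0.5 (H=1 bit) and minimized at p=0 or p=1 (H=0).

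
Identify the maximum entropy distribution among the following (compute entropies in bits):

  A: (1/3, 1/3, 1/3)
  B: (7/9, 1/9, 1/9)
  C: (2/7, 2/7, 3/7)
A

For a discrete distribution over n outcomes, entropy is maximized by the uniform distribution.

Computing entropies:
H(A) = 1.5850 bits
H(B) = 0.9864 bits
H(C) = 1.5567 bits

The uniform distribution (where all probabilities equal 1/3) achieves the maximum entropy of log_2(3) = 1.5850 bits.

Distribution A has the highest entropy.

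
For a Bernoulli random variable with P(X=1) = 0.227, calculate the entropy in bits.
0.7727 bits

The binary entropy function is:
H(p) = -p log(p) - (1-p) log(1-p)

H(0.227) = -0.227 × log_2(0.227) - 0.773 × log_2(0.773)
H(0.227) = 0.7727 bits

Note: Binary entropy is maximized at p=0.5 (H=1 bit) and minimized at p=0 or p=1 (H=0).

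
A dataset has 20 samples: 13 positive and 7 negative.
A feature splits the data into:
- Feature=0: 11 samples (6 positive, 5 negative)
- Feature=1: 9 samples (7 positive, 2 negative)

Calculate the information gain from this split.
0.0435 bits

Information Gain = H(Y) - H(Y|Feature)

Before split:
P(positive) = 13/20 = 0.6500
H(Y) = 0.9341 bits

After split:
Feature=0: H = 0.9940 bits (weight = 11/20)
Feature=1: H = 0.7642 bits (weight = 9/20)
H(Y|Feature) = (11/20)×0.9940 + (9/20)×0.7642 = 0.8906 bits

Information Gain = 0.9341 - 0.8906 = 0.0435 bits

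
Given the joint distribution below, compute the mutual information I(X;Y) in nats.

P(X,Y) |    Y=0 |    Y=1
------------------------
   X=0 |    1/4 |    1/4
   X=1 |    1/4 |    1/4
0.0000 nats

Mutual information: I(X;Y) = H(X) + H(Y) - H(X,Y)

Marginals:
P(X) = (1/2, 1/2), H(X) = 0.6931 nats
P(Y) = (1/2, 1/2), H(Y) = 0.6931 nats

Joint entropy: H(X,Y) = 1.3863 nats

I(X;Y) = 0.6931 + 0.6931 - 1.3863 = 0.0000 nats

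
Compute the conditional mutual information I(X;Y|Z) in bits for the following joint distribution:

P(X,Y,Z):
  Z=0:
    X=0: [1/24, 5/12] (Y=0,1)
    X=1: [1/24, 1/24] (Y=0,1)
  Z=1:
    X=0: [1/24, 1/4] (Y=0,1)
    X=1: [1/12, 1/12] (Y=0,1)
0.0989 bits

Conditional mutual information: I(X;Y|Z) = H(X|Z) + H(Y|Z) - H(X,Y|Z)

H(Z) = 0.9950
H(X,Z) = 1.7639 → H(X|Z) = 0.7689
H(Y,Z) = 1.7179 → H(Y|Z) = 0.7230
H(X,Y,Z) = 2.3879 → H(X,Y|Z) = 1.3929

I(X;Y|Z) = 0.7689 + 0.7230 - 1.3929 = 0.0989 bits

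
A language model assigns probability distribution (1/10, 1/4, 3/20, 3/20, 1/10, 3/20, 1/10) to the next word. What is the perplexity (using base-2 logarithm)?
6.6263

Perplexity is 2^H (or exp(H) for natural log).

First, H = -Σ p log p = 2.7282 bits
Perplexity = 2^2.7282 = 6.6263

Interpretation: The model's uncertainty is equivalent to choosing uniformly among 6.6 options.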